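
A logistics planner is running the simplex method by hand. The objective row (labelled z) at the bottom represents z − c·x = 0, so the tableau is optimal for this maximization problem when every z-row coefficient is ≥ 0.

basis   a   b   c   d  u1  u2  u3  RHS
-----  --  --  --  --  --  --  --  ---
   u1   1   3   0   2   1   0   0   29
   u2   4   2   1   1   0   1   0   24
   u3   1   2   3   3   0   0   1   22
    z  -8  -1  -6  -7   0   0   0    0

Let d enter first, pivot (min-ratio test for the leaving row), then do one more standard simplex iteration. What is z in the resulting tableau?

848/11

Ratio test on column d — row 1: 29/2 = 29/2; row 2: 24/1 = 24; row 3: 22/3 = 22/3. Minimum is 22/3 at row 3 (u3 leaves); pivot element 3.
Pivot on row 3; the z-row RHS becomes 0 − (-7)·(22/3) = 154/3.
Next entering variable (most negative z-row entry -17/3): a.
Ratio test on column a — row 1: (43/3)/(1/3) = 43; row 2: (50/3)/(11/3) = 50/11; row 3: (22/3)/(1/3) = 22. Minimum is 50/11 at row 2 (u2 leaves); pivot element 11/3.
After the second pivot the z-row RHS is 154/3 − (-17/3)·(50/11) = 848/11.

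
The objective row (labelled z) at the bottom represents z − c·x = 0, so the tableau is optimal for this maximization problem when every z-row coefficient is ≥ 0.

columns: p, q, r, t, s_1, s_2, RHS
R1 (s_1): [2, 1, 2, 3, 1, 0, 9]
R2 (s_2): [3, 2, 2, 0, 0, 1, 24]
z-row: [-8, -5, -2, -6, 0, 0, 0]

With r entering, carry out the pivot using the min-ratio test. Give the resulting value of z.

9

Ratio test on column r — row 1: 9/2 = 9/2; row 2: 24/2 = 12. Minimum is 9/2 at row 1 (s_1 leaves); pivot element 2.
Pivot on row 1; the z-row RHS becomes 0 − (-2)·(9/2) = 9.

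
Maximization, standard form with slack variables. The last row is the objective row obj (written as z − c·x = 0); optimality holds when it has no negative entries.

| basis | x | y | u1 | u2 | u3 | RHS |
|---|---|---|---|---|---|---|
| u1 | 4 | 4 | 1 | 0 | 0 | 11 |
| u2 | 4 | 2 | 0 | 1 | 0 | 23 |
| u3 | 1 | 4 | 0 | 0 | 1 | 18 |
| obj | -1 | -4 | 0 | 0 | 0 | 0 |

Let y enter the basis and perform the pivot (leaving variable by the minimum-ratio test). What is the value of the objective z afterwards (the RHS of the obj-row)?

Ratio test on column y — row 1: 11/4 = 11/4; row 2: 23/2 = 23/2; row 3: 18/4 = 9/2. Minimum is 11/4 at row 1 (u1 leaves); pivot element 4.
Pivot on row 1; the obj-row RHS becomes 0 − (-4)·(11/4) = 11.

11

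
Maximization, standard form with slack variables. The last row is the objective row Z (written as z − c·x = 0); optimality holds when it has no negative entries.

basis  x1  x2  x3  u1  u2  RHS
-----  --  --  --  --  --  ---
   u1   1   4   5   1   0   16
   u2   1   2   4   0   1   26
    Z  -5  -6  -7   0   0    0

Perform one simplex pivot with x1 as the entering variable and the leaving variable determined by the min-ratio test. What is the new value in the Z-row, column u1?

5

Ratio test on column x1 — row 1: 16/1 = 16; row 2: 26/1 = 26. Minimum is 16 at row 1 (u1 leaves); pivot element 1.
Divide row 1 by 1; eliminate column x1 from the other rows.
Z-row update in column u1: 0 − (-5)·1 = 5.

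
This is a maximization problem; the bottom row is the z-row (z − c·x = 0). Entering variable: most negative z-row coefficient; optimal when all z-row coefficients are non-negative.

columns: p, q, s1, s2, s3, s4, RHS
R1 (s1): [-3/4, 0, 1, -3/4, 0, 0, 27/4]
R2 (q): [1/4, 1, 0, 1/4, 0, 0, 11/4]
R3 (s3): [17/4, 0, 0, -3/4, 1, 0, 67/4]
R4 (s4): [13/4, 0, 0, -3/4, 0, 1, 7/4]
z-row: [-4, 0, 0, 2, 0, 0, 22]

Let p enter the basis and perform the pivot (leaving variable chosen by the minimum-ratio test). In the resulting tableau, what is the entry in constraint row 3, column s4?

-17/13

Ratio test on column p — row 1: entry -3/4 ≤ 0; row 2: (11/4)/(1/4) = 11; row 3: (67/4)/(17/4) = 67/17; row 4: (7/4)/(13/4) = 7/13. Minimum is 7/13 at row 4 (s4 leaves); pivot element 13/4.
Divide row 4 by 13/4; eliminate column p from the other rows.
Row 3 update in column s4: 0 − (17/4)·(4/13) = -17/13.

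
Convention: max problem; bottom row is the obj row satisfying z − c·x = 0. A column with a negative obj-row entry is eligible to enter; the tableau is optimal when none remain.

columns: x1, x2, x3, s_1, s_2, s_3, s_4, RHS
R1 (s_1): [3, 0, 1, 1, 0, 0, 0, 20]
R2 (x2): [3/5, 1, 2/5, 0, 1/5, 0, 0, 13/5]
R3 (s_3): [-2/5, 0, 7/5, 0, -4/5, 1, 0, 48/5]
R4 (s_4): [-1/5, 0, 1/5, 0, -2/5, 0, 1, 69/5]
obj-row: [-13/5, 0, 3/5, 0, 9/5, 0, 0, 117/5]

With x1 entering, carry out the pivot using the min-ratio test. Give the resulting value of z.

104/3

Ratio test on column x1 — row 1: 20/3 = 20/3; row 2: (13/5)/(3/5) = 13/3; row 3: entry -2/5 ≤ 0; row 4: entry -1/5 ≤ 0. Minimum is 13/3 at row 2 (x2 leaves); pivot element 3/5.
Pivot on row 2; the obj-row RHS becomes 117/5 − (-13/5)·(13/3) = 104/3.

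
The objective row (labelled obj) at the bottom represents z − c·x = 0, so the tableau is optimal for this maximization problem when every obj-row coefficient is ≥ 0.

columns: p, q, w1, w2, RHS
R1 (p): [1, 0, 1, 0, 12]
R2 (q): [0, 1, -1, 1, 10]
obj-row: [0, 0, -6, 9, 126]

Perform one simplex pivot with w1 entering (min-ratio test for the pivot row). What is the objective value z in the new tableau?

198

Ratio test on column w1 — row 1: 12/1 = 12; row 2: entry -1 ≤ 0. Minimum is 12 at row 1 (p leaves); pivot element 1.
Pivot on row 1; the obj-row RHS becomes 126 − (-6)·12 = 198.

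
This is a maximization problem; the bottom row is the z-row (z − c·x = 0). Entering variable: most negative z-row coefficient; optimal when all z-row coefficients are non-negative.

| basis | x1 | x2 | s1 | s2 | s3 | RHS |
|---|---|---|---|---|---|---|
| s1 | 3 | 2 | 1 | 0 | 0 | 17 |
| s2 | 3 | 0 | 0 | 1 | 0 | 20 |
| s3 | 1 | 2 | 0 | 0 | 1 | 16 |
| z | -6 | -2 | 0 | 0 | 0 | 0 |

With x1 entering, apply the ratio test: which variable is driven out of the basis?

s1

Column x1 entries and ratios — s1: 17/3 = 17/3; s2: 20/3 = 20/3; s3: 16/1 = 16.
Smallest ratio is 17/3 in the row of s1, so s1 leaves.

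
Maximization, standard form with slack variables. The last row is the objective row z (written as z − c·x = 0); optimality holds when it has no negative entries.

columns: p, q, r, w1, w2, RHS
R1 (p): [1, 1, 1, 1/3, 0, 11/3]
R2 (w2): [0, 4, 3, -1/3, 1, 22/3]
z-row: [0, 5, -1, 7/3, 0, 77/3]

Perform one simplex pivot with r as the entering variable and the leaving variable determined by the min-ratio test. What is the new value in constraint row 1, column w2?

Ratio test on column r — row 1: (11/3)/1 = 11/3; row 2: (22/3)/3 = 22/9. Minimum is 22/9 at row 2 (w2 leaves); pivot element 3.
Divide row 2 by 3; eliminate column r from the other rows.
Row 1 update in column w2: 0 − 1·(1/3) = -1/3.

-1/3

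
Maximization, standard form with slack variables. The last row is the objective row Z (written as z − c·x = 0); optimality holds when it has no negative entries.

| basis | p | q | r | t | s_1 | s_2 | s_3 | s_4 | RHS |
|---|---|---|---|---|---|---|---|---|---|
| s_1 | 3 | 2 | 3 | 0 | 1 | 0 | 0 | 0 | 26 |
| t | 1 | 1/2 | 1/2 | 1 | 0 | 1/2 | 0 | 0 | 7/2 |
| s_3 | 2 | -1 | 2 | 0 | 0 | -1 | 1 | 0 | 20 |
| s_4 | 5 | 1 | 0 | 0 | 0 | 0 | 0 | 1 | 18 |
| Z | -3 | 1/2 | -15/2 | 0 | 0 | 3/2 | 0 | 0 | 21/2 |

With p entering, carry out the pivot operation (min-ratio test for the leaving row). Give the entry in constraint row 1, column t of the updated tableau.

Ratio test on column p — row 1: 26/3 = 26/3; row 2: (7/2)/1 = 7/2; row 3: 20/2 = 10; row 4: 18/5 = 18/5. Minimum is 7/2 at row 2 (t leaves); pivot element 1.
Divide row 2 by 1; eliminate column p from the other rows.
Row 1 update in column t: 0 − 3·1 = -3.

-3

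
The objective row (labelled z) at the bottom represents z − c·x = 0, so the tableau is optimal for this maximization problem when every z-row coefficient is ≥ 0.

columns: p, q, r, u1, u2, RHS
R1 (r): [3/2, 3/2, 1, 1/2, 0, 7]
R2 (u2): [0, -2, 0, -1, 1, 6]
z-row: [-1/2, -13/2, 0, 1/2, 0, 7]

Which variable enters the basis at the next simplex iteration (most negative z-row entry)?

q

Negative z-row entries: p: -1/2, q: -13/2.
The most negative is -13/2 in column q, so q enters.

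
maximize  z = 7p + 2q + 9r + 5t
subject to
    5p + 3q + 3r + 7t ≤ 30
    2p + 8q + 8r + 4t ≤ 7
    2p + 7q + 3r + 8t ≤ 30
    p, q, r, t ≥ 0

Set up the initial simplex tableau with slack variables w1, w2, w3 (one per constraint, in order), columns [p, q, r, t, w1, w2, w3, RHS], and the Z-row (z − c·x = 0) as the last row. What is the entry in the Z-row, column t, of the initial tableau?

The Z-row carries the negated objective coefficients: the t entry is -5.

-5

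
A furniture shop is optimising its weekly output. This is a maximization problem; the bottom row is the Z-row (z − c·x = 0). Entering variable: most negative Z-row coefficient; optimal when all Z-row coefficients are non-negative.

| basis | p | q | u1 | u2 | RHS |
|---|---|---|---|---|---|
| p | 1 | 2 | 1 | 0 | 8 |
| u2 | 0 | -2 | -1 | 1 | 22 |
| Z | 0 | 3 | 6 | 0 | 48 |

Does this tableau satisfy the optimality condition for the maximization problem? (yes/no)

Every Z-row coefficient is ≥ 0, so the tableau is optimal.

yes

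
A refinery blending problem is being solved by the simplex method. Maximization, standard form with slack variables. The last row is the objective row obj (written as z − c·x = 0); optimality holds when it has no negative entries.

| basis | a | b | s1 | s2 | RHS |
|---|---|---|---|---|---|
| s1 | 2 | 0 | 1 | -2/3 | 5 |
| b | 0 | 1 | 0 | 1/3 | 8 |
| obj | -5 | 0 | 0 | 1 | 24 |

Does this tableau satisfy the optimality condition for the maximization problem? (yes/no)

The obj-row has a negative entry -5 in column a, so it is not optimal.

no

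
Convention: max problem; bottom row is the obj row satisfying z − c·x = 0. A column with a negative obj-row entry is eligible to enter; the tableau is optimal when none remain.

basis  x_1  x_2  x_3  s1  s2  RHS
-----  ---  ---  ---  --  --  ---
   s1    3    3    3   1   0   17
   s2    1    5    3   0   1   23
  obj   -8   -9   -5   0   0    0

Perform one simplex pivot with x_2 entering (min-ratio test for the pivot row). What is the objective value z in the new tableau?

Ratio test on column x_2 — row 1: 17/3 = 17/3; row 2: 23/5 = 23/5. Minimum is 23/5 at row 2 (s2 leaves); pivot element 5.
Pivot on row 2; the obj-row RHS becomes 0 − (-9)·(23/5) = 207/5.

207/5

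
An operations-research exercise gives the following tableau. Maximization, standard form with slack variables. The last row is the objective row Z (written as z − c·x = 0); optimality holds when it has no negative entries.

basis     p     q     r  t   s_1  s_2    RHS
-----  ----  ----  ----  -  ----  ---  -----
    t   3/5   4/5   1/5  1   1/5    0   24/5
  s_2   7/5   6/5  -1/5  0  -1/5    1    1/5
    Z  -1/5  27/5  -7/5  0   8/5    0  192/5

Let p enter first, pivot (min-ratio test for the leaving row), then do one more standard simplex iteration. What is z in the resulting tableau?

62

Ratio test on column p — row 1: (24/5)/(3/5) = 8; row 2: (1/5)/(7/5) = 1/7. Minimum is 1/7 at row 2 (s_2 leaves); pivot element 7/5.
Pivot on row 2; the Z-row RHS becomes 192/5 − (-1/5)·(1/7) = 269/7.
Next entering variable (most negative Z-row entry -10/7): r.
Ratio test on column r — row 1: (33/7)/(2/7) = 33/2; row 2: entry -1/7 ≤ 0. Minimum is 33/2 at row 1 (t leaves); pivot element 2/7.
After the second pivot the Z-row RHS is 269/7 − (-10/7)·(33/2) = 62.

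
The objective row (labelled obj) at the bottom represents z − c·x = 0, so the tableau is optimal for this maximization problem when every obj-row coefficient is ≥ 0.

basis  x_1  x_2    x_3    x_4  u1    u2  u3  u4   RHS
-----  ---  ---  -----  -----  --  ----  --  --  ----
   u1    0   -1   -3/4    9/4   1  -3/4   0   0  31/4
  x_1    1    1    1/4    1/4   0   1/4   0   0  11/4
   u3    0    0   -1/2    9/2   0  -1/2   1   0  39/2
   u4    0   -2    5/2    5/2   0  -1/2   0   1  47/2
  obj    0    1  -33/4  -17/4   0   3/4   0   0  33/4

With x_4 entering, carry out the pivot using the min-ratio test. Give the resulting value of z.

206/9

Ratio test on column x_4 — row 1: (31/4)/(9/4) = 31/9; row 2: (11/4)/(1/4) = 11; row 3: (39/2)/(9/2) = 13/3; row 4: (47/2)/(5/2) = 47/5. Minimum is 31/9 at row 1 (u1 leaves); pivot element 9/4.
Pivot on row 1; the obj-row RHS becomes 33/4 − (-17/4)·(31/9) = 206/9.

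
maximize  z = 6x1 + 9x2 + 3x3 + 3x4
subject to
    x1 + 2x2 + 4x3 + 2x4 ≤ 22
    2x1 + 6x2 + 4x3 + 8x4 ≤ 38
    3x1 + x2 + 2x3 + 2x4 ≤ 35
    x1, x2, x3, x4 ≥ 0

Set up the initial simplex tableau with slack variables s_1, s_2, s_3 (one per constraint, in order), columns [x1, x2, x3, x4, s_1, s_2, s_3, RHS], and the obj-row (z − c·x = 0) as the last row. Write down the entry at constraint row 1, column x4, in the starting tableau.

2

Constraint 1 has coefficient 2 on x4.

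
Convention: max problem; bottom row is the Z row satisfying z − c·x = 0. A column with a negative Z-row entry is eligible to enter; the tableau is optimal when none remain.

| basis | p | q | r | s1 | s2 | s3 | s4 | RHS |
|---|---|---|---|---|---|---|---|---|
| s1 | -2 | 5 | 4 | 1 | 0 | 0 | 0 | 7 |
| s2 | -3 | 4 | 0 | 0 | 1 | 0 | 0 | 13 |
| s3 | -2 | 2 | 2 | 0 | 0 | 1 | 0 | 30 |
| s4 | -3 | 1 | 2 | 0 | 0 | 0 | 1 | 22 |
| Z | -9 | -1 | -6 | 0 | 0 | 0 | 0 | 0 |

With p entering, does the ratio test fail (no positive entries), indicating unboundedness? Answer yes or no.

Every constraint-row entry in column p is ≤ 0, so increasing p is unbounded.

yes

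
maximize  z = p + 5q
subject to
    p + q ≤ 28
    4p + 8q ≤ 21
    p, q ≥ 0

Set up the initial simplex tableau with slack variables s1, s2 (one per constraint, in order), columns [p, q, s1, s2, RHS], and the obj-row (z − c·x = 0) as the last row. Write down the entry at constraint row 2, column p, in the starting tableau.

Constraint 2 has coefficient 4 on p.

4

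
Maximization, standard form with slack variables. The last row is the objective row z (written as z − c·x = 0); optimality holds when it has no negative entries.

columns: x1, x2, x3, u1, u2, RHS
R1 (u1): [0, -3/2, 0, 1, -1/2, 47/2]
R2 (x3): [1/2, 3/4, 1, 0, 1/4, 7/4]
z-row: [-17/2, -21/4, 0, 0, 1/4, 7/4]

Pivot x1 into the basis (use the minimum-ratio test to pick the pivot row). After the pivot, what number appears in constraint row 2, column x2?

3/2

Ratio test on column x1 — row 1: entry 0 ≤ 0; row 2: (7/4)/(1/2) = 7/2. Minimum is 7/2 at row 2 (x3 leaves); pivot element 1/2.
Divide row 2 by 1/2; eliminate column x1 from the other rows.
In the new row 2, the x2 entry is the old entry divided by the pivot: (3/4)/(1/2) = 3/2.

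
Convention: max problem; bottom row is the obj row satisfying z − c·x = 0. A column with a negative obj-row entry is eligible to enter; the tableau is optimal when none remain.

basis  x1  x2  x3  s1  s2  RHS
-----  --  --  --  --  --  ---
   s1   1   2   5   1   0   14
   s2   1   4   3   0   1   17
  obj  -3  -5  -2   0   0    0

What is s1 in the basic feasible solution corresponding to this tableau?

14

s1 is basic (row 1); its value is the RHS of that row, 14.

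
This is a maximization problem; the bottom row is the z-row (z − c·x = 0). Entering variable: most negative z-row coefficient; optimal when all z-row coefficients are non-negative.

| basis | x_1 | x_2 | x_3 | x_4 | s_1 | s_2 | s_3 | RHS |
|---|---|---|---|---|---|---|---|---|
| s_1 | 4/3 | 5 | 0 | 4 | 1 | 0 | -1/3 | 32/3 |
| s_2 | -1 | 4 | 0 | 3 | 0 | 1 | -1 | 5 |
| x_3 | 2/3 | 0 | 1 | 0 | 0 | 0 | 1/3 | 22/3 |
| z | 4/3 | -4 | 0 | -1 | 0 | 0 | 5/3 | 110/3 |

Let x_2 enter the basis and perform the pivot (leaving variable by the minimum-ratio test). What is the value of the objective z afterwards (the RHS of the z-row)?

Ratio test on column x_2 — row 1: (32/3)/5 = 32/15; row 2: 5/4 = 5/4; row 3: entry 0 ≤ 0. Minimum is 5/4 at row 2 (s_2 leaves); pivot element 4.
Pivot on row 2; the z-row RHS becomes 110/3 − (-4)·(5/4) = 125/3.

125/3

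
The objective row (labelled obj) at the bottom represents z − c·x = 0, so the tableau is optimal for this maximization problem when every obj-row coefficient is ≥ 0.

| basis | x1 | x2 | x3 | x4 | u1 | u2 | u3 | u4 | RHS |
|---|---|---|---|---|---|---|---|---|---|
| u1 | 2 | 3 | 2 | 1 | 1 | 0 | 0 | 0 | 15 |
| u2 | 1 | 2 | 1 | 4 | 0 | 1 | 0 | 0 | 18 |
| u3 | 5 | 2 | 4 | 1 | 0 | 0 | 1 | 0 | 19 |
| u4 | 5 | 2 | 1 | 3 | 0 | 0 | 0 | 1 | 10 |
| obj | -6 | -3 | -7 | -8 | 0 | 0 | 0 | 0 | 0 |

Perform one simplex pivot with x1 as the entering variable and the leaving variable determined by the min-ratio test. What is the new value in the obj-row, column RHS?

12

Ratio test on column x1 — row 1: 15/2 = 15/2; row 2: 18/1 = 18; row 3: 19/5 = 19/5; row 4: 10/5 = 2. Minimum is 2 at row 4 (u4 leaves); pivot element 5.
Divide row 4 by 5; eliminate column x1 from the other rows.
obj-row update in column RHS: 0 − (-6)·2 = 12.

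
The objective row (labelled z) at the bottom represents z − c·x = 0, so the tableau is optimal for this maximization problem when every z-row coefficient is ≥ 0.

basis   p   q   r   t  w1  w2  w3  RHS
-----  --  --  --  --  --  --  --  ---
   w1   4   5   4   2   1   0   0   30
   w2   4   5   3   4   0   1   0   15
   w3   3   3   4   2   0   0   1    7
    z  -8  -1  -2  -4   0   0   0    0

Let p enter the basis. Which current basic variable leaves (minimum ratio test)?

w3

Column p entries and ratios — w1: 30/4 = 15/2; w2: 15/4 = 15/4; w3: 7/3 = 7/3.
Smallest ratio is 7/3 in the row of w3, so w3 leaves.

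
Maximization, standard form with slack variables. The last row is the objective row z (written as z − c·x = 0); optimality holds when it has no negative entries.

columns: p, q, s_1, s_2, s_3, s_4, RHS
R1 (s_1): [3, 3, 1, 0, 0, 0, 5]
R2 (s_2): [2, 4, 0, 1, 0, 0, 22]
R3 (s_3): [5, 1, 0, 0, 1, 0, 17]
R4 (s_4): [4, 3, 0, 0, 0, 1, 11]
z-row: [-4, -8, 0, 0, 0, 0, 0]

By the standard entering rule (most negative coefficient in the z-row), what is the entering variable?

q

Negative z-row entries: p: -4, q: -8.
The most negative is -8 in column q, so q enters.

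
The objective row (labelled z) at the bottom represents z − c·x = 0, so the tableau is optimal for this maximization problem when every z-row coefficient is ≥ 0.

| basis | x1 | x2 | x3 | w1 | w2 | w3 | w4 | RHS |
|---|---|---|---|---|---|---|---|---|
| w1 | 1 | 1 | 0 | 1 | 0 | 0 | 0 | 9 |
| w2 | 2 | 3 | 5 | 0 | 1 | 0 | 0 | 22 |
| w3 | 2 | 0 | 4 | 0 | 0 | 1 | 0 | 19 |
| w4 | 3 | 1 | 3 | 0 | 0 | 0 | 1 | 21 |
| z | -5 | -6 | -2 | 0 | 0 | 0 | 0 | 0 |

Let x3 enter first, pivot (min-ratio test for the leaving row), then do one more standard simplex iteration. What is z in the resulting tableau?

Ratio test on column x3 — row 1: entry 0 ≤ 0; row 2: 22/5 = 22/5; row 3: 19/4 = 19/4; row 4: 21/3 = 7. Minimum is 22/5 at row 2 (w2 leaves); pivot element 5.
Pivot on row 2; the z-row RHS becomes 0 − (-2)·(22/5) = 44/5.
Next entering variable (most negative z-row entry -24/5): x2.
Ratio test on column x2 — row 1: 9/1 = 9; row 2: (22/5)/(3/5) = 22/3; row 3: entry -12/5 ≤ 0; row 4: entry -4/5 ≤ 0. Minimum is 22/3 at row 2 (x3 leaves); pivot element 3/5.
After the second pivot the z-row RHS is 44/5 − (-24/5)·(22/3) = 44.

44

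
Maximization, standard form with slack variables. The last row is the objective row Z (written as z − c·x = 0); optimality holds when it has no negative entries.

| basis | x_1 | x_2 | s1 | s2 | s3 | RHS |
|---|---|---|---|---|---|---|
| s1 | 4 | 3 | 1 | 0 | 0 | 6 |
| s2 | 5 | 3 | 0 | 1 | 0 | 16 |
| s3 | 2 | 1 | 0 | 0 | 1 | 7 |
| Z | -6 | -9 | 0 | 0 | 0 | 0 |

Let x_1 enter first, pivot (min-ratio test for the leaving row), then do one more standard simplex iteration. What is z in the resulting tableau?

Ratio test on column x_1 — row 1: 6/4 = 3/2; row 2: 16/5 = 16/5; row 3: 7/2 = 7/2. Minimum is 3/2 at row 1 (s1 leaves); pivot element 4.
Pivot on row 1; the Z-row RHS becomes 0 − (-6)·(3/2) = 9.
Next entering variable (most negative Z-row entry -9/2): x_2.
Ratio test on column x_2 — row 1: (3/2)/(3/4) = 2; row 2: entry -3/4 ≤ 0; row 3: entry -1/2 ≤ 0. Minimum is 2 at row 1 (x_1 leaves); pivot element 3/4.
After the second pivot the Z-row RHS is 9 − (-9/2)·2 = 18.

18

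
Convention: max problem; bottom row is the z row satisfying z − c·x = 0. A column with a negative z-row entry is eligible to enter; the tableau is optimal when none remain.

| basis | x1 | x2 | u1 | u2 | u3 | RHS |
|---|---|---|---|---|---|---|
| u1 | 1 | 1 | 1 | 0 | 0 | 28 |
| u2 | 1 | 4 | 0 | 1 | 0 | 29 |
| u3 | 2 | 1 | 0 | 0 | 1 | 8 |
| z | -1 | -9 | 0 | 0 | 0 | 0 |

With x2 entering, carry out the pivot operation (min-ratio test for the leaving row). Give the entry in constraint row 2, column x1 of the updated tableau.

1/4

Ratio test on column x2 — row 1: 28/1 = 28; row 2: 29/4 = 29/4; row 3: 8/1 = 8. Minimum is 29/4 at row 2 (u2 leaves); pivot element 4.
Divide row 2 by 4; eliminate column x2 from the other rows.
In the new row 2, the x1 entry is the old entry divided by the pivot: 1/4 = 1/4.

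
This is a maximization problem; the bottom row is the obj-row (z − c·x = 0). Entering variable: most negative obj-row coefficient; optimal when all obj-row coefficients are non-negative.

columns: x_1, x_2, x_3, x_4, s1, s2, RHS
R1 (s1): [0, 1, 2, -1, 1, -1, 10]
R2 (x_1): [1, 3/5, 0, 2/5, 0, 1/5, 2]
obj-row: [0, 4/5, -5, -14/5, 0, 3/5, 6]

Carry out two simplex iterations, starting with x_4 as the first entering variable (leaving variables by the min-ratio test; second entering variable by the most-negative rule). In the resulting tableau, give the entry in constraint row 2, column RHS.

Ratio test on column x_4 — row 1: entry -1 ≤ 0; row 2: 2/(2/5) = 5. Minimum is 5 at row 2 (x_1 leaves); pivot element 2/5.
Divide row 2 by 2/5; eliminate column x_4 from the other rows.
Second iteration: most negative obj-row entry is -5 in column x_3, so x_3 enters.
Ratio test on column x_3 — row 1: 15/2 = 15/2; row 2: entry 0 ≤ 0. Minimum is 15/2 at row 1 (s1 leaves); pivot element 2.
Divide row 1 by 2; eliminate column x_3 from the other rows.
After both pivots, the entry at constraint row 2, column RHS is 5.

5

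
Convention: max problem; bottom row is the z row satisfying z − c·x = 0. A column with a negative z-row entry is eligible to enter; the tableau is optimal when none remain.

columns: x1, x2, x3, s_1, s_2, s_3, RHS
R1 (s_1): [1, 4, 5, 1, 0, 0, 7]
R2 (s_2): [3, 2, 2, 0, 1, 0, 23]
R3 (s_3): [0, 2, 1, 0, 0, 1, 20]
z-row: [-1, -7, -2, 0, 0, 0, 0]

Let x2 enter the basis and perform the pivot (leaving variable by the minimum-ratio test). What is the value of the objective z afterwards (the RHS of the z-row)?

49/4

Ratio test on column x2 — row 1: 7/4 = 7/4; row 2: 23/2 = 23/2; row 3: 20/2 = 10. Minimum is 7/4 at row 1 (s_1 leaves); pivot element 4.
Pivot on row 1; the z-row RHS becomes 0 − (-7)·(7/4) = 49/4.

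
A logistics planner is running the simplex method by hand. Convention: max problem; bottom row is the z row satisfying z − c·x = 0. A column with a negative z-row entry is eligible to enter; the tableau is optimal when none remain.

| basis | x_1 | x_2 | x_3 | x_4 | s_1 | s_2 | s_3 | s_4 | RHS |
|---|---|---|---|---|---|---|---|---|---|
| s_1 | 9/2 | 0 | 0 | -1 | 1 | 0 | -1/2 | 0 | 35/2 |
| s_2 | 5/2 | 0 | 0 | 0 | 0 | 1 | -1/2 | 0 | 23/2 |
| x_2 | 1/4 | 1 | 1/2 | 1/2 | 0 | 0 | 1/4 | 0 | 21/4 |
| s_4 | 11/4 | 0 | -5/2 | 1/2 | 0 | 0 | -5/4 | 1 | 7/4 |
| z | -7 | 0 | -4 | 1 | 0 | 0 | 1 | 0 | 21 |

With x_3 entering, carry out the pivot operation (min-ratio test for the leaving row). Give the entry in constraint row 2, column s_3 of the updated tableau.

Ratio test on column x_3 — row 1: entry 0 ≤ 0; row 2: entry 0 ≤ 0; row 3: (21/4)/(1/2) = 21/2; row 4: entry -5/2 ≤ 0. Minimum is 21/2 at row 3 (x_2 leaves); pivot element 1/2.
Divide row 3 by 1/2; eliminate column x_3 from the other rows.
Row 2 update in column s_3: -1/2 − 0·(1/2) = -1/2.

-1/2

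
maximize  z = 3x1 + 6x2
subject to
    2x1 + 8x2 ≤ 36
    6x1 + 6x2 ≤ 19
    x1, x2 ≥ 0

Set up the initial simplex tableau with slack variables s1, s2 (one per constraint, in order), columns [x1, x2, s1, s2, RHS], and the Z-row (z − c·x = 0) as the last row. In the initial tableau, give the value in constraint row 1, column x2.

8

Constraint 1 has coefficient 8 on x2.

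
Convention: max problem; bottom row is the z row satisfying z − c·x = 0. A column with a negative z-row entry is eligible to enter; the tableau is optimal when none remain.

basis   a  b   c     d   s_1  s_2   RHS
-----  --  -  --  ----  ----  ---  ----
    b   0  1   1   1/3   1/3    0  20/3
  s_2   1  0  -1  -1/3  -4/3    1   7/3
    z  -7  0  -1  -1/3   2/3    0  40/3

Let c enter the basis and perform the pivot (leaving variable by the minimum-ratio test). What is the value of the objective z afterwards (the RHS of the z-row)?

20

Ratio test on column c — row 1: (20/3)/1 = 20/3; row 2: entry -1 ≤ 0. Minimum is 20/3 at row 1 (b leaves); pivot element 1.
Pivot on row 1; the z-row RHS becomes 40/3 − (-1)·(20/3) = 20.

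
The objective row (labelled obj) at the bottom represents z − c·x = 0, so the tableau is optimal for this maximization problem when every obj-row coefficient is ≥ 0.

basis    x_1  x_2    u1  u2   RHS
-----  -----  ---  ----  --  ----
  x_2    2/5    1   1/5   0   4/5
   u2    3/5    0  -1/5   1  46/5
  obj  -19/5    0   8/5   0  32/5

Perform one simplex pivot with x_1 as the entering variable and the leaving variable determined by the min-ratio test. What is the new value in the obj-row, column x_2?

Ratio test on column x_1 — row 1: (4/5)/(2/5) = 2; row 2: (46/5)/(3/5) = 46/3. Minimum is 2 at row 1 (x_2 leaves); pivot element 2/5.
Divide row 1 by 2/5; eliminate column x_1 from the other rows.
obj-row update in column x_2: 0 − (-19/5)·(5/2) = 19/2.

19/2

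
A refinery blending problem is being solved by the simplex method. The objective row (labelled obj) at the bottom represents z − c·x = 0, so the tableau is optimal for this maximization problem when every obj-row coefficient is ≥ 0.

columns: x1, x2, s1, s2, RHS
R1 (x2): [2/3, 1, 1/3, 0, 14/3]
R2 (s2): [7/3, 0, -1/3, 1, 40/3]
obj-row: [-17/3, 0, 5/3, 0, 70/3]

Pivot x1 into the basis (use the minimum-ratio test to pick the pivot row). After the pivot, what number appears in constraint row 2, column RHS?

40/7

Ratio test on column x1 — row 1: (14/3)/(2/3) = 7; row 2: (40/3)/(7/3) = 40/7. Minimum is 40/7 at row 2 (s2 leaves); pivot element 7/3.
Divide row 2 by 7/3; eliminate column x1 from the other rows.
In the new row 2, the RHS entry is the old entry divided by the pivot: (40/3)/(7/3) = 40/7.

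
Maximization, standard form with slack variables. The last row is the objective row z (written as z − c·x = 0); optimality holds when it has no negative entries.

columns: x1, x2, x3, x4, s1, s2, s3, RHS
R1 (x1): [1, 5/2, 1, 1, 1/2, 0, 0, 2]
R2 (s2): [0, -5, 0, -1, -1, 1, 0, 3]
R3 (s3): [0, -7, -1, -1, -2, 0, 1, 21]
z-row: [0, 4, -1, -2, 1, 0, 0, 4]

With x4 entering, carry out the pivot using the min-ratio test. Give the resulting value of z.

Ratio test on column x4 — row 1: 2/1 = 2; row 2: entry -1 ≤ 0; row 3: entry -1 ≤ 0. Minimum is 2 at row 1 (x1 leaves); pivot element 1.
Pivot on row 1; the z-row RHS becomes 4 − (-2)·2 = 8.

8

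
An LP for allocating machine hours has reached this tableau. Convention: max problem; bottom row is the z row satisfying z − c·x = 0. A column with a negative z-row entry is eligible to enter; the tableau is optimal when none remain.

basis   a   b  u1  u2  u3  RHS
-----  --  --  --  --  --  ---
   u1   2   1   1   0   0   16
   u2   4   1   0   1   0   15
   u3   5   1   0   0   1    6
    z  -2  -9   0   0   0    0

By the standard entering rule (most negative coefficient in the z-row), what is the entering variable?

Negative z-row entries: a: -2, b: -9.
The most negative is -9 in column b, so b enters.

b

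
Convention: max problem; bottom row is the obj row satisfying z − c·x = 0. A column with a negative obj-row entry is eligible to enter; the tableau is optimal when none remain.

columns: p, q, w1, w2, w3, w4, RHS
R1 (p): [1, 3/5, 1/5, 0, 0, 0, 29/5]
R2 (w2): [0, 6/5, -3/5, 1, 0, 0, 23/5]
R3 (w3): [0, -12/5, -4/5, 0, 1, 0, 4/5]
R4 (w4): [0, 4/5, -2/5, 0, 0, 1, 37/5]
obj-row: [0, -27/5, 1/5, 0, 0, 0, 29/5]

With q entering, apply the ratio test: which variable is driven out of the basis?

Column q entries and ratios — p: (29/5)/(3/5) = 29/3; w2: (23/5)/(6/5) = 23/6; w3: -12/5 ≤ 0, skip; w4: (37/5)/(4/5) = 37/4.
Smallest ratio is 23/6 in the row of w2, so w2 leaves.

w2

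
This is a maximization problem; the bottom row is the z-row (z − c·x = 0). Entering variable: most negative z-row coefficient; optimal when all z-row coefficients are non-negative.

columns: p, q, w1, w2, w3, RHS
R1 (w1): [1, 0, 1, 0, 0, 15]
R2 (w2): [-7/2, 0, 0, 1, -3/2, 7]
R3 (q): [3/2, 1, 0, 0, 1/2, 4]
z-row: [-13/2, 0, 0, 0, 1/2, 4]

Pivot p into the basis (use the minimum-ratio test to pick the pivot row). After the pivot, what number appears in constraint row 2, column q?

Ratio test on column p — row 1: 15/1 = 15; row 2: entry -7/2 ≤ 0; row 3: 4/(3/2) = 8/3. Minimum is 8/3 at row 3 (q leaves); pivot element 3/2.
Divide row 3 by 3/2; eliminate column p from the other rows.
Row 2 update in column q: 0 − (-7/2)·(2/3) = 7/3.

7/3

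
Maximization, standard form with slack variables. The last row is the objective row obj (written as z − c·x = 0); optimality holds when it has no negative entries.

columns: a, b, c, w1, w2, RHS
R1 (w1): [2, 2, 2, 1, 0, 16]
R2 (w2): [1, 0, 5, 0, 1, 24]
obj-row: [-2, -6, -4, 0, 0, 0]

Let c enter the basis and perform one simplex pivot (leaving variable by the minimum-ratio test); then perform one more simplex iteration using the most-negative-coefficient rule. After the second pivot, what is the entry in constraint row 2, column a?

Ratio test on column c — row 1: 16/2 = 8; row 2: 24/5 = 24/5. Minimum is 24/5 at row 2 (w2 leaves); pivot element 5.
Divide row 2 by 5; eliminate column c from the other rows.
Second iteration: most negative obj-row entry is -6 in column b, so b enters.
Ratio test on column b — row 1: (32/5)/2 = 16/5; row 2: entry 0 ≤ 0. Minimum is 16/5 at row 1 (w1 leaves); pivot element 2.
Divide row 1 by 2; eliminate column b from the other rows.
After both pivots, the entry at constraint row 2, column a is 1/5.

1/5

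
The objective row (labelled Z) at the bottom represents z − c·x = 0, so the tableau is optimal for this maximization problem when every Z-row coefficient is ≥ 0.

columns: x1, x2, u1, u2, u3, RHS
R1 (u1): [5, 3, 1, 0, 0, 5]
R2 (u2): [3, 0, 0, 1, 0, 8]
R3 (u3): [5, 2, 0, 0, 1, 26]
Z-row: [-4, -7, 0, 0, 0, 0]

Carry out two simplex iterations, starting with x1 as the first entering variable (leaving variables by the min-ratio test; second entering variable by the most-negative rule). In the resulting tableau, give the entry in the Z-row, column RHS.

Ratio test on column x1 — row 1: 5/5 = 1; row 2: 8/3 = 8/3; row 3: 26/5 = 26/5. Minimum is 1 at row 1 (u1 leaves); pivot element 5.
Divide row 1 by 5; eliminate column x1 from the other rows.
Second iteration: most negative Z-row entry is -23/5 in column x2, so x2 enters.
Ratio test on column x2 — row 1: 1/(3/5) = 5/3; row 2: entry -9/5 ≤ 0; row 3: entry -1 ≤ 0. Minimum is 5/3 at row 1 (x1 leaves); pivot element 3/5.
Divide row 1 by 3/5; eliminate column x2 from the other rows.
After both pivots, the entry at the Z-row, column RHS is 35/3.

35/3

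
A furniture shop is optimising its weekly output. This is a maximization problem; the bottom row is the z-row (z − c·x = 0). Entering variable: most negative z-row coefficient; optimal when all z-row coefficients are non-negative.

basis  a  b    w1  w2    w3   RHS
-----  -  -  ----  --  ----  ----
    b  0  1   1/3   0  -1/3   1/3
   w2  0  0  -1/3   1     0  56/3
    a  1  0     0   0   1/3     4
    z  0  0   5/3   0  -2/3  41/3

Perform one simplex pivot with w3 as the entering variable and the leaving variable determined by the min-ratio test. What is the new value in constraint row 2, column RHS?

Ratio test on column w3 — row 1: entry -1/3 ≤ 0; row 2: entry 0 ≤ 0; row 3: 4/(1/3) = 12. Minimum is 12 at row 3 (a leaves); pivot element 1/3.
Divide row 3 by 1/3; eliminate column w3 from the other rows.
Row 2 update in column RHS: 56/3 − 0·12 = 56/3.

56/3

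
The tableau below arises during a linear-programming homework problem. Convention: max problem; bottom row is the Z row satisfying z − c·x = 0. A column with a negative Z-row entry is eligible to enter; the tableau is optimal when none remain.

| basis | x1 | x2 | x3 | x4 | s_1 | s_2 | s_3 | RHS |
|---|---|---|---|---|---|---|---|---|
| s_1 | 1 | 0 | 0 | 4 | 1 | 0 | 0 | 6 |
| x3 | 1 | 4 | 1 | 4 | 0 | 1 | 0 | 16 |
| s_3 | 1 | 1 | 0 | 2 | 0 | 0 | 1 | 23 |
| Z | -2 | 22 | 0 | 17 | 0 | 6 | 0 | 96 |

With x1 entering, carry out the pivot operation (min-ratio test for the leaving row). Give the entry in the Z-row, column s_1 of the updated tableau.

Ratio test on column x1 — row 1: 6/1 = 6; row 2: 16/1 = 16; row 3: 23/1 = 23. Minimum is 6 at row 1 (s_1 leaves); pivot element 1.
Divide row 1 by 1; eliminate column x1 from the other rows.
Z-row update in column s_1: 0 − (-2)·1 = 2.

2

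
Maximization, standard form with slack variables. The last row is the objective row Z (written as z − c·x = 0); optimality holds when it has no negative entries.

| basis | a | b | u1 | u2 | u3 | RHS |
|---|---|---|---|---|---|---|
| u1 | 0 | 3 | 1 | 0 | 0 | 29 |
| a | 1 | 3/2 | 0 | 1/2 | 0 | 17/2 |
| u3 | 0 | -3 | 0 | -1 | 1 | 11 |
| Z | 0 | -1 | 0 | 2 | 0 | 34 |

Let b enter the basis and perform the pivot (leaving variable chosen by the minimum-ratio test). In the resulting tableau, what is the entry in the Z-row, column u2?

Ratio test on column b — row 1: 29/3 = 29/3; row 2: (17/2)/(3/2) = 17/3; row 3: entry -3 ≤ 0. Minimum is 17/3 at row 2 (a leaves); pivot element 3/2.
Divide row 2 by 3/2; eliminate column b from the other rows.
Z-row update in column u2: 2 − (-1)·(1/3) = 7/3.

7/3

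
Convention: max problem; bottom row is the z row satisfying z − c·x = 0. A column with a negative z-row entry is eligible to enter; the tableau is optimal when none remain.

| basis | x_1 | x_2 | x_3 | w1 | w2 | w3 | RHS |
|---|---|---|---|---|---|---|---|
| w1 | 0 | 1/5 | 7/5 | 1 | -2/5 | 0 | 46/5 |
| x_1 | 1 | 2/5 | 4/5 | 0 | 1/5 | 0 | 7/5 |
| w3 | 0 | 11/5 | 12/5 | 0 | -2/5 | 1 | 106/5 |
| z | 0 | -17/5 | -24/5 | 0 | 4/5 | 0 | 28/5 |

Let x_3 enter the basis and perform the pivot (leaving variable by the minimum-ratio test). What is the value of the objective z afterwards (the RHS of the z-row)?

14

Ratio test on column x_3 — row 1: (46/5)/(7/5) = 46/7; row 2: (7/5)/(4/5) = 7/4; row 3: (106/5)/(12/5) = 53/6. Minimum is 7/4 at row 2 (x_1 leaves); pivot element 4/5.
Pivot on row 2; the z-row RHS becomes 28/5 − (-24/5)·(7/4) = 14.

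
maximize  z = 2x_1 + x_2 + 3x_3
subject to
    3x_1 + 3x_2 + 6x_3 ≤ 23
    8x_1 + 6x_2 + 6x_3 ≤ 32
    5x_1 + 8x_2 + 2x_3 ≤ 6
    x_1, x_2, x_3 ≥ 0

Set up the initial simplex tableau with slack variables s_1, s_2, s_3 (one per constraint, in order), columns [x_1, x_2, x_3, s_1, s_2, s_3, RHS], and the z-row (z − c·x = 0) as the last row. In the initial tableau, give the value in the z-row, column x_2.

-1

The z-row carries the negated objective coefficients: the x_2 entry is -1.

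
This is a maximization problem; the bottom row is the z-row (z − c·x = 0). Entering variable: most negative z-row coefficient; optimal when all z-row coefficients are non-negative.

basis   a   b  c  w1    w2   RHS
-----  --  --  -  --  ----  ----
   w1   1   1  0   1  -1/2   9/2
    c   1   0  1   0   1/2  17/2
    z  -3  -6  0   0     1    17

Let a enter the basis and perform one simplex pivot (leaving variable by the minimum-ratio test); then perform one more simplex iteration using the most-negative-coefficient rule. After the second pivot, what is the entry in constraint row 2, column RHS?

Ratio test on column a — row 1: (9/2)/1 = 9/2; row 2: (17/2)/1 = 17/2. Minimum is 9/2 at row 1 (w1 leaves); pivot element 1.
Divide row 1 by 1; eliminate column a from the other rows.
Second iteration: most negative z-row entry is -3 in column b, so b enters.
Ratio test on column b — row 1: (9/2)/1 = 9/2; row 2: entry -1 ≤ 0. Minimum is 9/2 at row 1 (a leaves); pivot element 1.
Divide row 1 by 1; eliminate column b from the other rows.
After both pivots, the entry at constraint row 2, column RHS is 17/2.

17/2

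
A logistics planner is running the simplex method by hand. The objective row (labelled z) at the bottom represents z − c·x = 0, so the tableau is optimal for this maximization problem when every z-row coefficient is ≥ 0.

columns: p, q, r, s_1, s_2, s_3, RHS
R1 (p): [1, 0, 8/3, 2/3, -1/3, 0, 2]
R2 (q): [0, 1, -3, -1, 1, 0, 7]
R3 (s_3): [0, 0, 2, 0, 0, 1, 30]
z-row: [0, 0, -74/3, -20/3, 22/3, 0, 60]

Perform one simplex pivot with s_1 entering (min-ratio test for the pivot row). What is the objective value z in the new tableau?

80

Ratio test on column s_1 — row 1: 2/(2/3) = 3; row 2: entry -1 ≤ 0; row 3: entry 0 ≤ 0. Minimum is 3 at row 1 (p leaves); pivot element 2/3.
Pivot on row 1; the z-row RHS becomes 60 − (-20/3)·3 = 80.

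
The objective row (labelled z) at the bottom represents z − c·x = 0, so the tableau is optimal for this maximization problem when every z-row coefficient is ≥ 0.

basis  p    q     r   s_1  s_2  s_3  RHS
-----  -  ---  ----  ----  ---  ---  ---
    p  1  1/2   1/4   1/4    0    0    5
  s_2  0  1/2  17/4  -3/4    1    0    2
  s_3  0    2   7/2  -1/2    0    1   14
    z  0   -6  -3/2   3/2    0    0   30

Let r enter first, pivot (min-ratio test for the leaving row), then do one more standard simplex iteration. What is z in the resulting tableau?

Ratio test on column r — row 1: 5/(1/4) = 20; row 2: 2/(17/4) = 8/17; row 3: 14/(7/2) = 4. Minimum is 8/17 at row 2 (s_2 leaves); pivot element 17/4.
Pivot on row 2; the z-row RHS becomes 30 − (-3/2)·(8/17) = 522/17.
Next entering variable (most negative z-row entry -99/17): q.
Ratio test on column q — row 1: (83/17)/(8/17) = 83/8; row 2: (8/17)/(2/17) = 4; row 3: (210/17)/(27/17) = 70/9. Minimum is 4 at row 2 (r leaves); pivot element 2/17.
After the second pivot the z-row RHS is 522/17 − (-99/17)·4 = 54.

54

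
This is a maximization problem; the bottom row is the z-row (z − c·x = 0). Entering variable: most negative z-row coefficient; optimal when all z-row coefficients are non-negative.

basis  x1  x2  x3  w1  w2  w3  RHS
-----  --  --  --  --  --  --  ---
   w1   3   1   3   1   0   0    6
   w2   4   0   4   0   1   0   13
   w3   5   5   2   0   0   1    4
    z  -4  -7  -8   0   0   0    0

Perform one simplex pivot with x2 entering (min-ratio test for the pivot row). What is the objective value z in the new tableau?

Ratio test on column x2 — row 1: 6/1 = 6; row 2: entry 0 ≤ 0; row 3: 4/5 = 4/5. Minimum is 4/5 at row 3 (w3 leaves); pivot element 5.
Pivot on row 3; the z-row RHS becomes 0 − (-7)·(4/5) = 28/5.

28/5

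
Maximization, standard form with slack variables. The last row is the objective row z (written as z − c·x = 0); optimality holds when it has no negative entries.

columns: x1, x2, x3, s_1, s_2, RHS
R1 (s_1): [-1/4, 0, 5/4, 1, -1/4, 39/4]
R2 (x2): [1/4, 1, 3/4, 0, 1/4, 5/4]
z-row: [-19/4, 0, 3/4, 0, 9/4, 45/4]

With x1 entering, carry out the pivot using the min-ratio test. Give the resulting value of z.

Ratio test on column x1 — row 1: entry -1/4 ≤ 0; row 2: (5/4)/(1/4) = 5. Minimum is 5 at row 2 (x2 leaves); pivot element 1/4.
Pivot on row 2; the z-row RHS becomes 45/4 − (-19/4)·5 = 35.

35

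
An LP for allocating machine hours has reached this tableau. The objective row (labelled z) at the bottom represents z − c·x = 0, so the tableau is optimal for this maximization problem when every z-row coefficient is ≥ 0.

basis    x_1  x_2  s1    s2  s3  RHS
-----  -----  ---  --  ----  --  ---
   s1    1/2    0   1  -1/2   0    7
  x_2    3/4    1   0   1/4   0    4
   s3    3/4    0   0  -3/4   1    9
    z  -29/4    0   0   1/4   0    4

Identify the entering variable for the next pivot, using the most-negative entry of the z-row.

Negative z-row entries: x_1: -29/4.
The most negative is -29/4 in column x_1, so x_1 enters.

x_1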